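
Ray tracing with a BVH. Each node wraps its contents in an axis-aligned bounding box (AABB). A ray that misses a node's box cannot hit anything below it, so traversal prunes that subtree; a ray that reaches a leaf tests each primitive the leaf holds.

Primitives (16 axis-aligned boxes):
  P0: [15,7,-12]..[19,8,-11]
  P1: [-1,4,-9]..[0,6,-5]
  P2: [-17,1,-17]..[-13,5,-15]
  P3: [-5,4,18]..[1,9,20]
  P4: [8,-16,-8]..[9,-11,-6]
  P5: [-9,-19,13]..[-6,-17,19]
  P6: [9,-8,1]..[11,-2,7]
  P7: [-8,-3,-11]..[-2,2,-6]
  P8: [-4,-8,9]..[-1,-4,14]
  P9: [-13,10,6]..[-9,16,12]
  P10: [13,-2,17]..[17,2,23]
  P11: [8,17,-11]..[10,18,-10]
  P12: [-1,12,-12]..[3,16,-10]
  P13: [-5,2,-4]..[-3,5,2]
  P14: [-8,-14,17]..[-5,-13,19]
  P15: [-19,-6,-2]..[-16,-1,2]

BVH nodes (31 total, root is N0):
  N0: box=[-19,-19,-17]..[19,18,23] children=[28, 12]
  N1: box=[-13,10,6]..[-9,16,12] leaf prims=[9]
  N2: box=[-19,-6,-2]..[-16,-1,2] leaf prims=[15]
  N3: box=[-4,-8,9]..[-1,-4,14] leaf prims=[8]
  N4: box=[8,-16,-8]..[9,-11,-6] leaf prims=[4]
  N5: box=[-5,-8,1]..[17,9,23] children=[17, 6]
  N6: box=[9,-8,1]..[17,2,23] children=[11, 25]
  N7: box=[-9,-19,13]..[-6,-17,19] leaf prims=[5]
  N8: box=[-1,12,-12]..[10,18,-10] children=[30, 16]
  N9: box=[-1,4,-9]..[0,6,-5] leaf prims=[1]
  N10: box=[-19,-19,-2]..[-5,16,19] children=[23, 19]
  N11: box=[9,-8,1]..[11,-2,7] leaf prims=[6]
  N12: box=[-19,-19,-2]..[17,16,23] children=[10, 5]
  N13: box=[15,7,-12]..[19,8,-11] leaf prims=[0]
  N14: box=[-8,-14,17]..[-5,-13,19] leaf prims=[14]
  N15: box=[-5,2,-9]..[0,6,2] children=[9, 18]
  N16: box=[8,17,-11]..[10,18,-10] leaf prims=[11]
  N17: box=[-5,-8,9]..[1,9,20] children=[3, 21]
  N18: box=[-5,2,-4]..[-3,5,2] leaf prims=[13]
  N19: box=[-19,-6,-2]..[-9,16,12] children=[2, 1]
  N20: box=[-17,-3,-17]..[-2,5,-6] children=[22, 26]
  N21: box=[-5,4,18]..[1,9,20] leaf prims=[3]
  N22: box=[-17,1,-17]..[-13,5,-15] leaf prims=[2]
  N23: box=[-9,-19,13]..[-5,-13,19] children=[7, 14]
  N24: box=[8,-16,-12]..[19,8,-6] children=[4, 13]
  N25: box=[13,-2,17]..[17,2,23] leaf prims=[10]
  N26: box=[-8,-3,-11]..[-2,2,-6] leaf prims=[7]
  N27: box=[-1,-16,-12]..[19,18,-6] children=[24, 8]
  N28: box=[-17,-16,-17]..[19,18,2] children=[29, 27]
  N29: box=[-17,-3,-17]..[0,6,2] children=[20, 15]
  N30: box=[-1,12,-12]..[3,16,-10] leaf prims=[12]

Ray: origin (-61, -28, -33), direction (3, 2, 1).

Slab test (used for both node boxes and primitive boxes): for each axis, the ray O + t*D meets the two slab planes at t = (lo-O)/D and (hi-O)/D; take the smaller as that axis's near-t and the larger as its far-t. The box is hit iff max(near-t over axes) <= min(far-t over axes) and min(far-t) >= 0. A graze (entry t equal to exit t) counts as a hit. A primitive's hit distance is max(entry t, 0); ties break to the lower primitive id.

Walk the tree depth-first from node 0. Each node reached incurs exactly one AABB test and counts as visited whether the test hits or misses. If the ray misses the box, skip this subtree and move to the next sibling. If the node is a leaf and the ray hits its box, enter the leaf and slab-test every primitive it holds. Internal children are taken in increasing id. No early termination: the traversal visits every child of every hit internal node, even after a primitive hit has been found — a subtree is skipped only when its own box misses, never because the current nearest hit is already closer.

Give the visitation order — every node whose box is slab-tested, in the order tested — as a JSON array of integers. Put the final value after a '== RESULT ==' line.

Walk:
N0 x:[14,80/3] y:[9/2,23] z:[16,56] -> hit [16,23], descend [12, 28]
  N12 x:[14,26] y:[9/2,22] z:[31,56] -> miss, prune
  N28 x:[44/3,80/3] y:[6,23] z:[16,35] -> hit [16,23], descend [27, 29]
    N27 x:[20,80/3] y:[6,23] z:[21,27] -> hit [21,23], descend [8, 24]
      N8 x:[20,71/3] y:[20,23] z:[21,23] -> hit [21,23], descend [16, 30]
        N16 x:[23,71/3] y:[45/2,23] z:[22,23] -> hit [23,23] leaf, test {P11@t=23}
        N30 x:[20,64/3] y:[20,22] z:[21,23] -> hit [21,64/3] leaf, test {P12@t=21}
      N24 x:[23,80/3] y:[6,18] z:[21,27] -> miss, prune
    N29 x:[44/3,61/3] y:[25/2,17] z:[16,35] -> hit [16,17], descend [15, 20]
      N15 x:[56/3,61/3] y:[15,17] z:[24,35] -> miss, prune
      N20 x:[44/3,59/3] y:[25/2,33/2] z:[16,27] -> hit [16,33/2], descend [22, 26]
        N22 x:[44/3,16] y:[29/2,33/2] z:[16,18] -> hit [16,16] leaf, test {P2@t=16}
        N26 x:[53/3,59/3] y:[25/2,15] z:[22,27] -> miss, prune

13 AABB tests over nodes [0, 12, 28, 27, 8, 16, 30, 24, 29, 15, 20, 22, 26]; 3 leaves entered; closest P2.

== RESULT ==
[0, 12, 28, 27, 8, 16, 30, 24, 29, 15, 20, 22, 26]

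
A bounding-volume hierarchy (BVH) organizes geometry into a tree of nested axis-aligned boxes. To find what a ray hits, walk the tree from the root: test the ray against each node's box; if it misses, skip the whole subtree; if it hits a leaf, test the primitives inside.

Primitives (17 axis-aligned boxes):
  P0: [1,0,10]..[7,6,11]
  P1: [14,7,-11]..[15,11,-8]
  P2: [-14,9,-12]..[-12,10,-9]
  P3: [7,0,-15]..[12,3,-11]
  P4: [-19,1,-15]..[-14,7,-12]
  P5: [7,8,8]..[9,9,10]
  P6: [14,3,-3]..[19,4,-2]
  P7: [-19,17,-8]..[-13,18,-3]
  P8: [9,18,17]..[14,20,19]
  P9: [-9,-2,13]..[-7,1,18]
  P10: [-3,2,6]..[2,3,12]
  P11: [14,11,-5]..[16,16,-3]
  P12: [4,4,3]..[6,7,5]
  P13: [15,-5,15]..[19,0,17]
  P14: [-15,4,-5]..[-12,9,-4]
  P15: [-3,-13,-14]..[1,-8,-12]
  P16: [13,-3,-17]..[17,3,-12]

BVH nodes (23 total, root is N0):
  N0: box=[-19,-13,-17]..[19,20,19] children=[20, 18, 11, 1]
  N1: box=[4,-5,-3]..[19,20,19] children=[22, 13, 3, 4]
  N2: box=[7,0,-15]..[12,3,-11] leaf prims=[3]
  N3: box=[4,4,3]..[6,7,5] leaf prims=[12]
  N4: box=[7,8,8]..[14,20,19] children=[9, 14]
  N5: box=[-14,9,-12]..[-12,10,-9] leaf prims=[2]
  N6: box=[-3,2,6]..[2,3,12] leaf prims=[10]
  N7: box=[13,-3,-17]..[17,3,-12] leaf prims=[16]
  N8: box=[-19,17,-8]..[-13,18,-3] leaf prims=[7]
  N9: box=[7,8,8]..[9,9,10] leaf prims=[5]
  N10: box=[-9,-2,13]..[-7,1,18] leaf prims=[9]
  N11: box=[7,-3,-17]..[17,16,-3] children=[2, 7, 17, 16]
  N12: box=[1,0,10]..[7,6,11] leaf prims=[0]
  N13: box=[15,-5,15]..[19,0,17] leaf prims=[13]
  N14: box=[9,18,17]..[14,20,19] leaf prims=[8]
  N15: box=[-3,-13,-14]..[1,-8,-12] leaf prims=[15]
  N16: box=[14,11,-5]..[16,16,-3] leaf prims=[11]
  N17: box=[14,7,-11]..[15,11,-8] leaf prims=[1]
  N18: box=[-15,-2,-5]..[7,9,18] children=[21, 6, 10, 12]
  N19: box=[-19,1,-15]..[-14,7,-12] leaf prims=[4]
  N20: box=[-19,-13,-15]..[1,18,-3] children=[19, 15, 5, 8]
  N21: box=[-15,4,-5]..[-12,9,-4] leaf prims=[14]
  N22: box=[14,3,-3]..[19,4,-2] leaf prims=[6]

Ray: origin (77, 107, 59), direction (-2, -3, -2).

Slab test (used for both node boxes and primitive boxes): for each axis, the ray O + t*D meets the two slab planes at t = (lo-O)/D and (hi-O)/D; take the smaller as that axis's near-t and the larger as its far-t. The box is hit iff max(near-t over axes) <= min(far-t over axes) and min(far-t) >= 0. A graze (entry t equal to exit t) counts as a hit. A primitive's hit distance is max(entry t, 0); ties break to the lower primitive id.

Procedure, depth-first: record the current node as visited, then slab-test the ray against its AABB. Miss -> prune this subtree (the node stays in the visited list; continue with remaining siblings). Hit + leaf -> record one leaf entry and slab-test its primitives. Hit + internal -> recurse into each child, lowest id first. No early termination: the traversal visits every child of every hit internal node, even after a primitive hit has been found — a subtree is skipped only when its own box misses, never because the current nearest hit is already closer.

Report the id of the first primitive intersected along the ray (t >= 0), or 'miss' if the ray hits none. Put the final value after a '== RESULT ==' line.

Traverse from the root:
N0 x:[29,48] y:[29,40] z:[20,38] -> hit [29,38], descend [1, 11, 18, 20]
  N1 x:[29,73/2] y:[29,112/3] z:[20,31] -> hit [29,31], descend [3, 4, 13, 22]
    N3 x:[71/2,73/2] y:[100/3,103/3] z:[27,28] -> miss, prune
    N4 x:[63/2,35] y:[29,33] z:[20,51/2] -> miss, prune
    N13 x:[29,31] y:[107/3,112/3] z:[21,22] -> miss, prune
    N22 x:[29,63/2] y:[103/3,104/3] z:[61/2,31] -> miss, prune
  N11 x:[30,35] y:[91/3,110/3] z:[31,38] -> hit [31,35], descend [2, 7, 16, 17]
    N2 x:[65/2,35] y:[104/3,107/3] z:[35,37] -> hit [35,35] leaf, test {P3@t=35}
    N7 x:[30,32] y:[104/3,110/3] z:[71/2,38] -> miss, prune
    N16 x:[61/2,63/2] y:[91/3,32] z:[31,32] -> hit [31,63/2] leaf, test {P11@t=31}
    N17 x:[31,63/2] y:[32,100/3] z:[67/2,35] -> miss, prune
  N18 x:[35,46] y:[98/3,109/3] z:[41/2,32] -> miss, prune
  N20 x:[38,48] y:[89/3,40] z:[31,37] -> miss, prune

Summary -> nodes [0, 1, 3, 4, 13, 22, 11, 2, 7, 16, 17, 18, 20]; box-tests=13; leaf-entries=2; first=P11

== RESULT ==
11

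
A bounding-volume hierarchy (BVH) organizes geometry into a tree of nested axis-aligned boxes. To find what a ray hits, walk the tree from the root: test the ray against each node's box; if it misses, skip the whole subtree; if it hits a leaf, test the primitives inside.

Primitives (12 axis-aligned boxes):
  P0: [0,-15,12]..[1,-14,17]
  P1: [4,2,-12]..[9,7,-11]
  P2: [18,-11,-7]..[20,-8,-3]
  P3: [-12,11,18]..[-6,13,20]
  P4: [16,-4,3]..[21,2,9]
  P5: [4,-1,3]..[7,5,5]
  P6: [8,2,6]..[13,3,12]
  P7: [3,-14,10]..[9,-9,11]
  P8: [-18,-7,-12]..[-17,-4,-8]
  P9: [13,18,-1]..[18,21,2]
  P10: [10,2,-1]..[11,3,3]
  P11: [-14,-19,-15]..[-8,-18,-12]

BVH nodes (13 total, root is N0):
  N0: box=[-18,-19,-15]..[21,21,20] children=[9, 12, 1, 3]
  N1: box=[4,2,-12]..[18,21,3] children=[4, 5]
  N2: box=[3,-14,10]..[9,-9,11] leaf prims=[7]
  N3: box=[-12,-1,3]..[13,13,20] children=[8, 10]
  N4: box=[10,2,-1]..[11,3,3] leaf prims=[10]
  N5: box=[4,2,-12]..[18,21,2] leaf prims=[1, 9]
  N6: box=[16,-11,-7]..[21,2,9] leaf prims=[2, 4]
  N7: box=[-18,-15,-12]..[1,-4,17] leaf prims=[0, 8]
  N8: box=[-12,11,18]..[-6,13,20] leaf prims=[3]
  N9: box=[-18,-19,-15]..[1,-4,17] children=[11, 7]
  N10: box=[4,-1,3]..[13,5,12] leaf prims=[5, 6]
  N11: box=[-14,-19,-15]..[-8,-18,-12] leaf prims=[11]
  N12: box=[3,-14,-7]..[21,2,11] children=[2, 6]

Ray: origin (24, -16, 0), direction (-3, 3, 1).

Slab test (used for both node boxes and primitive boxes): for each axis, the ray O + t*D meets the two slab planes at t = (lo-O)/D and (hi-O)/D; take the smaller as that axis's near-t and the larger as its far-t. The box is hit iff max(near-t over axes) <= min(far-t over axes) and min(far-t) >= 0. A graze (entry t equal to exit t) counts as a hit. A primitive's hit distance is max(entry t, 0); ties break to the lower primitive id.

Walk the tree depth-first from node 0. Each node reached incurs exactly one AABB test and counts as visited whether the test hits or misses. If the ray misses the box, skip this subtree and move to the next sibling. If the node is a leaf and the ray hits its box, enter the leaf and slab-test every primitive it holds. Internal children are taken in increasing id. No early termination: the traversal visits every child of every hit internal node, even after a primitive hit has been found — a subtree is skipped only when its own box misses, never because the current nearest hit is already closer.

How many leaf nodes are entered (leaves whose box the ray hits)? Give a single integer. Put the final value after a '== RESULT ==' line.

Traverse from the root:
N0 x:[1,14] y:[-1,37/3] z:[-15,20] -> hit [1,37/3], descend [1, 3, 9, 12]
  N1 x:[2,20/3] y:[6,37/3] z:[-12,3] -> miss, prune
  N3 x:[11/3,12] y:[5,29/3] z:[3,20] -> hit [5,29/3], descend [8, 10]
    N8 x:[10,12] y:[9,29/3] z:[18,20] -> miss, prune
    N10 x:[11/3,20/3] y:[5,7] z:[3,12] -> hit [5,20/3] leaf, test {P5(miss), P6(miss)}
  N9 x:[23/3,14] y:[-1,4] z:[-15,17] -> miss, prune
  N12 x:[1,7] y:[2/3,6] z:[-7,11] -> hit [1,6], descend [2, 6]
    N2 x:[5,7] y:[2/3,7/3] z:[10,11] -> miss, prune
    N6 x:[1,8/3] y:[5/3,6] z:[-7,9] -> hit [5/3,8/3] leaf, test {P2(miss), P4(miss)}

order=[0, 1, 3, 8, 10, 9, 12, 2, 6]  |boxes|=9  |leaves|=2  hit=miss

== RESULT ==
2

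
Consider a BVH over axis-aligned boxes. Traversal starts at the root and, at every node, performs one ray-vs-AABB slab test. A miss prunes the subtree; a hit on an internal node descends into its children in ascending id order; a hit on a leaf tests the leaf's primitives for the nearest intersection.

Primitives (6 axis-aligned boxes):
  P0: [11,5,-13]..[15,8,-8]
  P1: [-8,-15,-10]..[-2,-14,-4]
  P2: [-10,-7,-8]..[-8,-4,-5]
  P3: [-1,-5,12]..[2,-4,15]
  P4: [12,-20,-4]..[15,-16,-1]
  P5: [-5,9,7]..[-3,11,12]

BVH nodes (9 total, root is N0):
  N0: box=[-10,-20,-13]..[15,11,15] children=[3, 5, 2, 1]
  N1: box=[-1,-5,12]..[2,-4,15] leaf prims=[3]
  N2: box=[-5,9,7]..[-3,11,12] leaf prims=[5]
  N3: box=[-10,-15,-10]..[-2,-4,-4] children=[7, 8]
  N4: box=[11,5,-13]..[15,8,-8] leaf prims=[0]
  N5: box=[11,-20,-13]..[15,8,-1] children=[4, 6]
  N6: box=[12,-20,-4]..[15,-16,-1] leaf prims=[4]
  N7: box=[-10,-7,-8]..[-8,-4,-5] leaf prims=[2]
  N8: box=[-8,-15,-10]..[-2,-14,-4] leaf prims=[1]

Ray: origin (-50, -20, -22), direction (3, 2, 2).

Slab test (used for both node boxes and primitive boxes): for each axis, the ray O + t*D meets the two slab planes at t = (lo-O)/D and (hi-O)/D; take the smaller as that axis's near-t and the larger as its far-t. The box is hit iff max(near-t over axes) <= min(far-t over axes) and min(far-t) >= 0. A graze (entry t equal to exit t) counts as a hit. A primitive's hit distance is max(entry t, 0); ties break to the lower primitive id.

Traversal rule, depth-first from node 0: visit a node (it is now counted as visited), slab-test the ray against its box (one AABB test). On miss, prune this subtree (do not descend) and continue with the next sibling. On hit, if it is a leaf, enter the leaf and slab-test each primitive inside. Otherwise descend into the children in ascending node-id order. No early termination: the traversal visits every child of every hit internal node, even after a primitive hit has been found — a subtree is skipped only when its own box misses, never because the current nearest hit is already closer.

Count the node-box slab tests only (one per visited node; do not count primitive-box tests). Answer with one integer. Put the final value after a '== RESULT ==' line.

Walk:
N0 x:[40/3,65/3] y:[0,31/2] z:[9/2,37/2] -> hit [40/3,31/2], descend [1, 2, 3, 5]
  N1 x:[49/3,52/3] y:[15/2,8] z:[17,37/2] -> miss, prune
  N2 x:[15,47/3] y:[29/2,31/2] z:[29/2,17] -> hit [15,31/2] leaf, test {P5@t=15}
  N3 x:[40/3,16] y:[5/2,8] z:[6,9] -> miss, prune
  N5 x:[61/3,65/3] y:[0,14] z:[9/2,21/2] -> miss, prune

Summary -> nodes [0, 1, 2, 3, 5]; box-tests=5; leaf-entries=1; first=P5

== RESULT ==
5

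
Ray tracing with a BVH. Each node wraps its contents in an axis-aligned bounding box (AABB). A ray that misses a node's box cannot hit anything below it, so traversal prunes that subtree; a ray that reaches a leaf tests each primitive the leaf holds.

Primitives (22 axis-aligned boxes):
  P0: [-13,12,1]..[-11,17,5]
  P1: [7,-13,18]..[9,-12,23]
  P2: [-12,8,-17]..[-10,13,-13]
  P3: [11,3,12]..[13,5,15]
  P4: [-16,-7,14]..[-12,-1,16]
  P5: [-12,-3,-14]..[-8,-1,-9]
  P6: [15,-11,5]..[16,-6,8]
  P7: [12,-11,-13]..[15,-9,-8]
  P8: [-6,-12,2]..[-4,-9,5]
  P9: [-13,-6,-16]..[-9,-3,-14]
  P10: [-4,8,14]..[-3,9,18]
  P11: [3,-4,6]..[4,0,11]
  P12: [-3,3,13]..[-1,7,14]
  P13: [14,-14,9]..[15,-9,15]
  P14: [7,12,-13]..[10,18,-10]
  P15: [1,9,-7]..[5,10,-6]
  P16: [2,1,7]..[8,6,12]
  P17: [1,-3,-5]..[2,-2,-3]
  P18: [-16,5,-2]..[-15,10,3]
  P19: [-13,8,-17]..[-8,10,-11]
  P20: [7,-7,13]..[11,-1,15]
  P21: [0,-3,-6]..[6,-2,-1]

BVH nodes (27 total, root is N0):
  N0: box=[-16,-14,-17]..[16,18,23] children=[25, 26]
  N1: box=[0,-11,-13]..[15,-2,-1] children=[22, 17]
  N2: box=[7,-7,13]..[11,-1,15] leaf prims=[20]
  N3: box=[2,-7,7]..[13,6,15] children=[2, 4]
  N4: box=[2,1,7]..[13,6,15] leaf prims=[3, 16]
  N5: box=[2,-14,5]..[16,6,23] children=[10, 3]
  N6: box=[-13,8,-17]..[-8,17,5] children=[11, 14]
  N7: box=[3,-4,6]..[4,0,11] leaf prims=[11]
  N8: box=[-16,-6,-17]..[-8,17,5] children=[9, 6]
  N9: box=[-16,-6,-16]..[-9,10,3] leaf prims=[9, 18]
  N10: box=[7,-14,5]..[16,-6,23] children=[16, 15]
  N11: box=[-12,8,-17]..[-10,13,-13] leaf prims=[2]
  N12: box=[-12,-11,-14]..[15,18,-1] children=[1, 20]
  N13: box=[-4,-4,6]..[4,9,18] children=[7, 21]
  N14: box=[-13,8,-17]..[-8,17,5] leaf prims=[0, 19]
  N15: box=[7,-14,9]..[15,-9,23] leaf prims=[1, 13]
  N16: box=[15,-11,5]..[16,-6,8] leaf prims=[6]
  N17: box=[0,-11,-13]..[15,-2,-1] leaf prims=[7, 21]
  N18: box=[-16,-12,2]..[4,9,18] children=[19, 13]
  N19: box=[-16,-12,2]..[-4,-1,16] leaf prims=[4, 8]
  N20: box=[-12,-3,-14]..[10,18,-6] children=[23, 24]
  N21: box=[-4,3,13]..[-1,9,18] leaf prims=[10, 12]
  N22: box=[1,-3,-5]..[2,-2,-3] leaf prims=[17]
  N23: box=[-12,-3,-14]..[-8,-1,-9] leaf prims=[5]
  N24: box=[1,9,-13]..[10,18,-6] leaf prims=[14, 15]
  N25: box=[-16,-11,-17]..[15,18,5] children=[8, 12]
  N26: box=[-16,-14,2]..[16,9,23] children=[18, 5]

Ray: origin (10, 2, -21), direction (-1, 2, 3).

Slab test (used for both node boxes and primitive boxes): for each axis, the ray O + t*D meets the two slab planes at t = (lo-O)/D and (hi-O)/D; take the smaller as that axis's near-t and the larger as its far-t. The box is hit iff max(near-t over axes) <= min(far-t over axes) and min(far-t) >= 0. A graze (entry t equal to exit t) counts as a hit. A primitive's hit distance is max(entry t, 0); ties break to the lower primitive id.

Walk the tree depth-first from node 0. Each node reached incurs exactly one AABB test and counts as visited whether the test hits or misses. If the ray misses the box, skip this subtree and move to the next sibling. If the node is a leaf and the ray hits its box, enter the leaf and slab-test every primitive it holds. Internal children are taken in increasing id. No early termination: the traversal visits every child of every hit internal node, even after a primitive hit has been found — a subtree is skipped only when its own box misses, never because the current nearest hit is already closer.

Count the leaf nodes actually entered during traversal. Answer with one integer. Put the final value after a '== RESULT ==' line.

Traverse from the root:
N0 x:[-6,26] y:[-8,8] z:[4/3,44/3] -> hit [4/3,8], descend [25, 26]
  N25 x:[-5,26] y:[-13/2,8] z:[4/3,26/3] -> hit [4/3,8], descend [8, 12]
    N8 x:[18,26] y:[-4,15/2] z:[4/3,26/3] -> miss, prune
    N12 x:[-5,22] y:[-13/2,8] z:[7/3,20/3] -> hit [7/3,20/3], descend [1, 20]
      N1 x:[-5,10] y:[-13/2,-2] z:[8/3,20/3] -> miss, prune
      N20 x:[0,22] y:[-5/2,8] z:[7/3,5] -> hit [7/3,5], descend [23, 24]
        N23 x:[18,22] y:[-5/2,-3/2] z:[7/3,4] -> miss, prune
        N24 x:[0,9] y:[7/2,8] z:[8/3,5] -> hit [7/2,5] leaf, test {P14(miss), P15(miss)}
  N26 x:[-6,26] y:[-8,7/2] z:[23/3,44/3] -> miss, prune

Summary -> nodes [0, 25, 8, 12, 1, 20, 23, 24, 26]; box-tests=9; leaf-entries=1; first=miss

== RESULT ==
1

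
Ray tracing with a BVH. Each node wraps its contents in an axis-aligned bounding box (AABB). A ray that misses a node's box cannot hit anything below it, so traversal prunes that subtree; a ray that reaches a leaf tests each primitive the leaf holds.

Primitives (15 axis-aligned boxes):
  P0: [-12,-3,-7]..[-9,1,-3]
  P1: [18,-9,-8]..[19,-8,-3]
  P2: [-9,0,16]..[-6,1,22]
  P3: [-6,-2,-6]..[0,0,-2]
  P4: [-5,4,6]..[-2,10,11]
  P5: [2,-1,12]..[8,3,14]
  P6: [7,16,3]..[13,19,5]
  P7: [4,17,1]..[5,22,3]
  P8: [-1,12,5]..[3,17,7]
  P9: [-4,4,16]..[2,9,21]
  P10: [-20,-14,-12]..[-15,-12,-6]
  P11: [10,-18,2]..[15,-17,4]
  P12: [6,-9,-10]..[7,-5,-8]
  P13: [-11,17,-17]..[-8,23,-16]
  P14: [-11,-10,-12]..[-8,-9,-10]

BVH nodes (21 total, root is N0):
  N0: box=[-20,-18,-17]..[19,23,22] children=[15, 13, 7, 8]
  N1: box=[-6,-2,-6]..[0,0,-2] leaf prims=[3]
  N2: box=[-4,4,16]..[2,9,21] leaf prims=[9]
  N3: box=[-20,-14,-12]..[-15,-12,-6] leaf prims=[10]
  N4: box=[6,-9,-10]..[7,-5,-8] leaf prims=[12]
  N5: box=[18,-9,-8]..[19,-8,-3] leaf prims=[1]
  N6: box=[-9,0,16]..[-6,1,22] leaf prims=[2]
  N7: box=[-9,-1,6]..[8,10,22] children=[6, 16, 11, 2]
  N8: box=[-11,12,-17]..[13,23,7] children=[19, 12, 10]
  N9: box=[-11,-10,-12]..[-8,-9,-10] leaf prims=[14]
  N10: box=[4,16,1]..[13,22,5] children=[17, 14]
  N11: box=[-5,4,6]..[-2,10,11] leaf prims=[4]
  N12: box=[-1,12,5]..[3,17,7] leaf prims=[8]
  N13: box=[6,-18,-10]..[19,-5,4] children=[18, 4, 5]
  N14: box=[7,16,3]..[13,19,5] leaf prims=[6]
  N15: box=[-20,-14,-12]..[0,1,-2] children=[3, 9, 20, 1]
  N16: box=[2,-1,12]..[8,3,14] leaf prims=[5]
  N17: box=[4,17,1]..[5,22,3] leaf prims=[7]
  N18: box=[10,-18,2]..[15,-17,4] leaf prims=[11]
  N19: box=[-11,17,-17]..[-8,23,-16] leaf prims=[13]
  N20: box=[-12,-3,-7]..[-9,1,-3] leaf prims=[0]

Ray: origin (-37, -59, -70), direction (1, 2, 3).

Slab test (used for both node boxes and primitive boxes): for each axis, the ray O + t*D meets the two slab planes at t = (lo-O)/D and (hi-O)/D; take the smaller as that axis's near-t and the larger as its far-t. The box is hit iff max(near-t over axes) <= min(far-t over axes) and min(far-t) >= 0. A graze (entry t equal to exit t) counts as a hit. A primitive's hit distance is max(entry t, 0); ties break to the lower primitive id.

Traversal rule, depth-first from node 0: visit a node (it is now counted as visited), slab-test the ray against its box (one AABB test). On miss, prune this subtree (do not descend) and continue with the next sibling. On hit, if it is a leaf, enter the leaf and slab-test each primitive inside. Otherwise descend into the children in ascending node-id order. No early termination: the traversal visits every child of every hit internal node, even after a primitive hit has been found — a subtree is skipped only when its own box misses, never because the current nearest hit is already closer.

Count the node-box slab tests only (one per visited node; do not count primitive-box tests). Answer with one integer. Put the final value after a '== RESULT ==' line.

Trace the traversal:
N0 x:[17,56] y:[41/2,41] z:[53/3,92/3] -> hit [41/2,92/3], descend [7, 8, 13, 15]
  N7 x:[28,45] y:[29,69/2] z:[76/3,92/3] -> hit [29,92/3], descend [2, 6, 11, 16]
    N2 x:[33,39] y:[63/2,34] z:[86/3,91/3] -> miss, prune
    N6 x:[28,31] y:[59/2,30] z:[86/3,92/3] -> hit [59/2,30] leaf, test {P2@t=59/2}
    N11 x:[32,35] y:[63/2,69/2] z:[76/3,27] -> miss, prune
    N16 x:[39,45] y:[29,31] z:[82/3,28] -> miss, prune
  N8 x:[26,50] y:[71/2,41] z:[53/3,77/3] -> miss, prune
  N13 x:[43,56] y:[41/2,27] z:[20,74/3] -> miss, prune
  N15 x:[17,37] y:[45/2,30] z:[58/3,68/3] -> hit [45/2,68/3], descend [1, 3, 9, 20]
    N1 x:[31,37] y:[57/2,59/2] z:[64/3,68/3] -> miss, prune
    N3 x:[17,22] y:[45/2,47/2] z:[58/3,64/3] -> miss, prune
    N9 x:[26,29] y:[49/2,25] z:[58/3,20] -> miss, prune
    N20 x:[25,28] y:[28,30] z:[21,67/3] -> miss, prune

Summary -> nodes [0, 7, 2, 6, 11, 16, 8, 13, 15, 1, 3, 9, 20]; box-tests=13; leaf-entries=1; first=P2

== RESULT ==
13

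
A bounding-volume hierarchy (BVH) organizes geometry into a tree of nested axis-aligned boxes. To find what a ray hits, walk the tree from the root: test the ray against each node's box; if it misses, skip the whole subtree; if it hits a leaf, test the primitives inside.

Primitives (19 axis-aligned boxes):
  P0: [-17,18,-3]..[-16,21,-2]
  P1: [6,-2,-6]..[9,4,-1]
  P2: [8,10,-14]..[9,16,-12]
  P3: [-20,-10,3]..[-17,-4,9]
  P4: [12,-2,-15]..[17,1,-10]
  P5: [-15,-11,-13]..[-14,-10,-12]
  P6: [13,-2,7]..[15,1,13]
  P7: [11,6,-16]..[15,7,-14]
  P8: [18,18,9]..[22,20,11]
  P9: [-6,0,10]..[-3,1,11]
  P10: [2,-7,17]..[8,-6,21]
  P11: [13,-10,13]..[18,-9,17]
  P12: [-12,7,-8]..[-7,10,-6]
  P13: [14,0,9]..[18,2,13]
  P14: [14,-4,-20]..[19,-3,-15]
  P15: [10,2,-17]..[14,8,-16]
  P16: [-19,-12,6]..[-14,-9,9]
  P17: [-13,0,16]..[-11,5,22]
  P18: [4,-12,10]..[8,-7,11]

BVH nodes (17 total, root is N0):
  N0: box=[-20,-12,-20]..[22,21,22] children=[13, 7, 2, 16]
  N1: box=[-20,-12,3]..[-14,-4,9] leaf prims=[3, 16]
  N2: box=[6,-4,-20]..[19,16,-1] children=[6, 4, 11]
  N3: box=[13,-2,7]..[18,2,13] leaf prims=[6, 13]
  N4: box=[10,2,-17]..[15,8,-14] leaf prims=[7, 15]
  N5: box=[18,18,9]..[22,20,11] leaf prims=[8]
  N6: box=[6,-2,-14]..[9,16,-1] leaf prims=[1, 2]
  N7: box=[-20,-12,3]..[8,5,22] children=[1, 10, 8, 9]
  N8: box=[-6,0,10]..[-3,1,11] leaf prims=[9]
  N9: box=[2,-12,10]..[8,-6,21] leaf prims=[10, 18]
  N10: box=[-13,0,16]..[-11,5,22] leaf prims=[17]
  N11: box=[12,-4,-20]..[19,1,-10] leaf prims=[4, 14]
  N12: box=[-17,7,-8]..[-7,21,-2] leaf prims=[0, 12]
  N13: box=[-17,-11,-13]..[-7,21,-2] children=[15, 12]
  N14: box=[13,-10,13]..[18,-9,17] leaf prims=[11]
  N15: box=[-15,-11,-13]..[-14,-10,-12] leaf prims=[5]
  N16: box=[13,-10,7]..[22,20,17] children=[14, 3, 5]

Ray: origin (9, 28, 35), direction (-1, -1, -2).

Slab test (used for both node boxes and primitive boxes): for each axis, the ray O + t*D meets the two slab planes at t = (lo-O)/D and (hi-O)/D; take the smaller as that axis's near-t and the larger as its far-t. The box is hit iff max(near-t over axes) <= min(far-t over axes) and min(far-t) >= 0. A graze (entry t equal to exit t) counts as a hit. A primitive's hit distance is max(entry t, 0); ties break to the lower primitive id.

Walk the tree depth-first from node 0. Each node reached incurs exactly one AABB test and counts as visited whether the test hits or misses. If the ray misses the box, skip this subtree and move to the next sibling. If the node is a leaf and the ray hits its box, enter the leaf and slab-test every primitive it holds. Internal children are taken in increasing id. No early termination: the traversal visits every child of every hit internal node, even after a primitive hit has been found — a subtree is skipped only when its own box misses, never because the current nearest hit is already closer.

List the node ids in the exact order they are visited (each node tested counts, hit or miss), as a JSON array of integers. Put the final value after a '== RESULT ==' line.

Traverse from the root:
N0 x:[-13,29] y:[7,40] z:[13/2,55/2] -> hit [7,55/2], descend [2, 7, 13, 16]
  N2 x:[-10,3] y:[12,32] z:[18,55/2] -> miss, prune
  N7 x:[1,29] y:[23,40] z:[13/2,16] -> miss, prune
  N13 x:[16,26] y:[7,39] z:[37/2,24] -> hit [37/2,24], descend [12, 15]
    N12 x:[16,26] y:[7,21] z:[37/2,43/2] -> hit [37/2,21] leaf, test {P0(miss), P12@t=41/2}
    N15 x:[23,24] y:[38,39] z:[47/2,24] -> miss, prune
  N16 x:[-13,-4] y:[8,38] z:[9,14] -> miss, prune

Visited [0, 2, 7, 13, 12, 15, 16]. Tests: 7 box, 1 leaf. Nearest: P12.

== RESULT ==
[0, 2, 7, 13, 12, 15, 16]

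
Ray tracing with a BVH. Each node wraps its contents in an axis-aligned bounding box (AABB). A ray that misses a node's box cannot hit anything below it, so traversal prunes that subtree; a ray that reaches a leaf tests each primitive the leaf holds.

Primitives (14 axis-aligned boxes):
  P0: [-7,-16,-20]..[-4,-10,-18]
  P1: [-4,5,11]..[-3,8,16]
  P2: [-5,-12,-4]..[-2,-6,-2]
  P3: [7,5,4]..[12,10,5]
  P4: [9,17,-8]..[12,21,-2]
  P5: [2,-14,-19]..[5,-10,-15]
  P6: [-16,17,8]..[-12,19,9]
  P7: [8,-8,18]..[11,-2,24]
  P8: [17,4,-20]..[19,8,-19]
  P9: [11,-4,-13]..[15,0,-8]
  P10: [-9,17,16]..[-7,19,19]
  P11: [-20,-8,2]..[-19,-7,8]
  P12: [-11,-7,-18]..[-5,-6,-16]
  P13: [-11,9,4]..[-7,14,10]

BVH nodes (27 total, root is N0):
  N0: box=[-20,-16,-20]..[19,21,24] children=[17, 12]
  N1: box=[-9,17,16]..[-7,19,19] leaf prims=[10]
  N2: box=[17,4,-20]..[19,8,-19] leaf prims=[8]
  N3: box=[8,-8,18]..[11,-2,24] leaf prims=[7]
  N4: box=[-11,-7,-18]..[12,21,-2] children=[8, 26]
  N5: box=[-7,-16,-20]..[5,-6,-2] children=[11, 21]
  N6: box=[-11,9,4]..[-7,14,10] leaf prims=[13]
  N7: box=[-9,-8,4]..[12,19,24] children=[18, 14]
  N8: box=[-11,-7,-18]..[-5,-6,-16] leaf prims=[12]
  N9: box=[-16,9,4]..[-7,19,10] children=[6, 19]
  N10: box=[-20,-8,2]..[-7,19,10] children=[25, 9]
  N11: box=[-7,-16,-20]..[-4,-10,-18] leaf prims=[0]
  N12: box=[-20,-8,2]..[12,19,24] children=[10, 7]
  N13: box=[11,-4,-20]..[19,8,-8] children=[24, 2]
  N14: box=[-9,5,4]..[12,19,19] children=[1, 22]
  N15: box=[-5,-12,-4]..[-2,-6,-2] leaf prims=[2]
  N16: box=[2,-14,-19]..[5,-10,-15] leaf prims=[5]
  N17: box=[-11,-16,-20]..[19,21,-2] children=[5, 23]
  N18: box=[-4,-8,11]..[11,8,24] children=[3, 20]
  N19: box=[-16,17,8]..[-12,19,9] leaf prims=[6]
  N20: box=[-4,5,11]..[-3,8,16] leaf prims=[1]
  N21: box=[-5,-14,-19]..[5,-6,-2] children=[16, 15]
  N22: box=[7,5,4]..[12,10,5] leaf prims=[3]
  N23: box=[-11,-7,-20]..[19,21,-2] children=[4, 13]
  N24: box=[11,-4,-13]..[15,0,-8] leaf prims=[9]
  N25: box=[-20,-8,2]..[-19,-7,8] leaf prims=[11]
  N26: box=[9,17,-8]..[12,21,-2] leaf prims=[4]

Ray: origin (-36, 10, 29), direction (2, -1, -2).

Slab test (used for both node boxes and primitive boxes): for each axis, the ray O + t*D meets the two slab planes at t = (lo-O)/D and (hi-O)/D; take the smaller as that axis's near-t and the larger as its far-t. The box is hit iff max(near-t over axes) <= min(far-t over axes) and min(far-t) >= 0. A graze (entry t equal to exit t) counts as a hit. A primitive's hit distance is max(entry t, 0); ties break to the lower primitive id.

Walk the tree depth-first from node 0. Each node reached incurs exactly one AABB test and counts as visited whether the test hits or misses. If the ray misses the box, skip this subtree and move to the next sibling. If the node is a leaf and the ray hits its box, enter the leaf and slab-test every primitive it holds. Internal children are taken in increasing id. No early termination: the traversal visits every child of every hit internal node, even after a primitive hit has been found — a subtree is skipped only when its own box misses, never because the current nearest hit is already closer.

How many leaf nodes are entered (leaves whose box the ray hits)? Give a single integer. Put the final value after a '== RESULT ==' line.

Traverse from the root:
N0 x:[8,55/2] y:[-11,26] z:[5/2,49/2] -> hit [8,49/2], descend [12, 17]
  N12 x:[8,24] y:[-9,18] z:[5/2,27/2] -> hit [8,27/2], descend [7, 10]
    N7 x:[27/2,24] y:[-9,18] z:[5/2,25/2] -> miss, prune
    N10 x:[8,29/2] y:[-9,18] z:[19/2,27/2] -> hit [19/2,27/2], descend [9, 25]
      N9 x:[10,29/2] y:[-9,1] z:[19/2,25/2] -> miss, prune
      N25 x:[8,17/2] y:[17,18] z:[21/2,27/2] -> miss, prune
  N17 x:[25/2,55/2] y:[-11,26] z:[31/2,49/2] -> hit [31/2,49/2], descend [5, 23]
    N5 x:[29/2,41/2] y:[16,26] z:[31/2,49/2] -> hit [16,41/2], descend [11, 21]
      N11 x:[29/2,16] y:[20,26] z:[47/2,49/2] -> miss, prune
      N21 x:[31/2,41/2] y:[16,24] z:[31/2,24] -> hit [16,41/2], descend [15, 16]
        N15 x:[31/2,17] y:[16,22] z:[31/2,33/2] -> hit [16,33/2] leaf, test {P2@t=16}
        N16 x:[19,41/2] y:[20,24] z:[22,24] -> miss, prune
    N23 x:[25/2,55/2] y:[-11,17] z:[31/2,49/2] -> hit [31/2,17], descend [4, 13]
      N4 x:[25/2,24] y:[-11,17] z:[31/2,47/2] -> hit [31/2,17], descend [8, 26]
        N8 x:[25/2,31/2] y:[16,17] z:[45/2,47/2] -> miss, prune
        N26 x:[45/2,24] y:[-11,-7] z:[31/2,37/2] -> miss, prune
      N13 x:[47/2,55/2] y:[2,14] z:[37/2,49/2] -> miss, prune

Summary -> nodes [0, 12, 7, 10, 9, 25, 17, 5, 11, 21, 15, 16, 23, 4, 8, 26, 13]; box-tests=17; leaf-entries=1; first=P2

== RESULT ==
1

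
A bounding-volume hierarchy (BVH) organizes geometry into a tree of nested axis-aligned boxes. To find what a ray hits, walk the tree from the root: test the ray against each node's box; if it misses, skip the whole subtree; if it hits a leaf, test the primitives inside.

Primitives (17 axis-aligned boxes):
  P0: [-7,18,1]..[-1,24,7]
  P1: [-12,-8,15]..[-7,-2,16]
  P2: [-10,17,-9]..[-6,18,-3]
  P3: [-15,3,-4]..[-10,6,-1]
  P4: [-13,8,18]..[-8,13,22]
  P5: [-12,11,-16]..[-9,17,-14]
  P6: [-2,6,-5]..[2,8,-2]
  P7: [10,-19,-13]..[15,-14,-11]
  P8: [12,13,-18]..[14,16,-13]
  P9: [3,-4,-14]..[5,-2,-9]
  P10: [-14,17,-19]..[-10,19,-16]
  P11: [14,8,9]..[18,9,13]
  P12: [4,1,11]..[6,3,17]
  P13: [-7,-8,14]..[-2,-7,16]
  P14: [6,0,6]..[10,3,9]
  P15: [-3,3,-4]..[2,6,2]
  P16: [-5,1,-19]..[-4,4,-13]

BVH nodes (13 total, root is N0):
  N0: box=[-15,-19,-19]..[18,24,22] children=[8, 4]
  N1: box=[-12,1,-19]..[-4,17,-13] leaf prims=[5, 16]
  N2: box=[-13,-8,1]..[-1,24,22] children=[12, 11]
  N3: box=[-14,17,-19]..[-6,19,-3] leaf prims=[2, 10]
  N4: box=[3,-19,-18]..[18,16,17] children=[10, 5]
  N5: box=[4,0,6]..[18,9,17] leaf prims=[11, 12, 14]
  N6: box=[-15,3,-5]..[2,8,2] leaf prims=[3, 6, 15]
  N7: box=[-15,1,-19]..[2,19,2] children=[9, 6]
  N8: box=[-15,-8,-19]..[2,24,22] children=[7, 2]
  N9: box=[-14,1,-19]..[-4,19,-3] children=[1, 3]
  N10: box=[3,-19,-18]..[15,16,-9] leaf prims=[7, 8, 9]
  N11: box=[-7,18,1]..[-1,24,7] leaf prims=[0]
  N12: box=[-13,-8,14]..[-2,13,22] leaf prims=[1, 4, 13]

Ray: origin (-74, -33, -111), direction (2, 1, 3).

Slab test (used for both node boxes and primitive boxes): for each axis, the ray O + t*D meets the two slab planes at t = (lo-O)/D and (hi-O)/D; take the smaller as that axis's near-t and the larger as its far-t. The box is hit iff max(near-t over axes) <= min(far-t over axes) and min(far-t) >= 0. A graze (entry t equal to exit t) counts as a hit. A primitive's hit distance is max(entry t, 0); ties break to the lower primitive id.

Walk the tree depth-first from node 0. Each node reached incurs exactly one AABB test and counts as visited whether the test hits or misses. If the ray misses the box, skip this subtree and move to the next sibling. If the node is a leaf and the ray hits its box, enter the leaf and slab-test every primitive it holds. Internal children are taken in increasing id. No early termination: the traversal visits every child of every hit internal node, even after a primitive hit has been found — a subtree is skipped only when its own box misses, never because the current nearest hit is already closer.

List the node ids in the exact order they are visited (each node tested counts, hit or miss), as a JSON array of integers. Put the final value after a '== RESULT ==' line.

Traverse from the root:
N0 x:[59/2,46] y:[14,57] z:[92/3,133/3] -> hit [92/3,133/3], descend [4, 8]
  N4 x:[77/2,46] y:[14,49] z:[31,128/3] -> hit [77/2,128/3], descend [5, 10]
    N5 x:[39,46] y:[33,42] z:[39,128/3] -> hit [39,42] leaf, test {P11(miss), P12(miss), P14(miss)}
    N10 x:[77/2,89/2] y:[14,49] z:[31,34] -> miss, prune
  N8 x:[59/2,38] y:[25,57] z:[92/3,133/3] -> hit [92/3,38], descend [2, 7]
    N2 x:[61/2,73/2] y:[25,57] z:[112/3,133/3] -> miss, prune
    N7 x:[59/2,38] y:[34,52] z:[92/3,113/3] -> hit [34,113/3], descend [6, 9]
      N6 x:[59/2,38] y:[36,41] z:[106/3,113/3] -> hit [36,113/3] leaf, test {P3(miss), P6(miss), P15@t=36}
      N9 x:[30,35] y:[34,52] z:[92/3,36] -> hit [34,35], descend [1, 3]
        N1 x:[31,35] y:[34,50] z:[92/3,98/3] -> miss, prune
        N3 x:[30,34] y:[50,52] z:[92/3,36] -> miss, prune

Visited [0, 4, 5, 10, 8, 2, 7, 6, 9, 1, 3]. Tests: 11 box, 2 leaf. Nearest: P15.

== RESULT ==
[0, 4, 5, 10, 8, 2, 7, 6, 9, 1, 3]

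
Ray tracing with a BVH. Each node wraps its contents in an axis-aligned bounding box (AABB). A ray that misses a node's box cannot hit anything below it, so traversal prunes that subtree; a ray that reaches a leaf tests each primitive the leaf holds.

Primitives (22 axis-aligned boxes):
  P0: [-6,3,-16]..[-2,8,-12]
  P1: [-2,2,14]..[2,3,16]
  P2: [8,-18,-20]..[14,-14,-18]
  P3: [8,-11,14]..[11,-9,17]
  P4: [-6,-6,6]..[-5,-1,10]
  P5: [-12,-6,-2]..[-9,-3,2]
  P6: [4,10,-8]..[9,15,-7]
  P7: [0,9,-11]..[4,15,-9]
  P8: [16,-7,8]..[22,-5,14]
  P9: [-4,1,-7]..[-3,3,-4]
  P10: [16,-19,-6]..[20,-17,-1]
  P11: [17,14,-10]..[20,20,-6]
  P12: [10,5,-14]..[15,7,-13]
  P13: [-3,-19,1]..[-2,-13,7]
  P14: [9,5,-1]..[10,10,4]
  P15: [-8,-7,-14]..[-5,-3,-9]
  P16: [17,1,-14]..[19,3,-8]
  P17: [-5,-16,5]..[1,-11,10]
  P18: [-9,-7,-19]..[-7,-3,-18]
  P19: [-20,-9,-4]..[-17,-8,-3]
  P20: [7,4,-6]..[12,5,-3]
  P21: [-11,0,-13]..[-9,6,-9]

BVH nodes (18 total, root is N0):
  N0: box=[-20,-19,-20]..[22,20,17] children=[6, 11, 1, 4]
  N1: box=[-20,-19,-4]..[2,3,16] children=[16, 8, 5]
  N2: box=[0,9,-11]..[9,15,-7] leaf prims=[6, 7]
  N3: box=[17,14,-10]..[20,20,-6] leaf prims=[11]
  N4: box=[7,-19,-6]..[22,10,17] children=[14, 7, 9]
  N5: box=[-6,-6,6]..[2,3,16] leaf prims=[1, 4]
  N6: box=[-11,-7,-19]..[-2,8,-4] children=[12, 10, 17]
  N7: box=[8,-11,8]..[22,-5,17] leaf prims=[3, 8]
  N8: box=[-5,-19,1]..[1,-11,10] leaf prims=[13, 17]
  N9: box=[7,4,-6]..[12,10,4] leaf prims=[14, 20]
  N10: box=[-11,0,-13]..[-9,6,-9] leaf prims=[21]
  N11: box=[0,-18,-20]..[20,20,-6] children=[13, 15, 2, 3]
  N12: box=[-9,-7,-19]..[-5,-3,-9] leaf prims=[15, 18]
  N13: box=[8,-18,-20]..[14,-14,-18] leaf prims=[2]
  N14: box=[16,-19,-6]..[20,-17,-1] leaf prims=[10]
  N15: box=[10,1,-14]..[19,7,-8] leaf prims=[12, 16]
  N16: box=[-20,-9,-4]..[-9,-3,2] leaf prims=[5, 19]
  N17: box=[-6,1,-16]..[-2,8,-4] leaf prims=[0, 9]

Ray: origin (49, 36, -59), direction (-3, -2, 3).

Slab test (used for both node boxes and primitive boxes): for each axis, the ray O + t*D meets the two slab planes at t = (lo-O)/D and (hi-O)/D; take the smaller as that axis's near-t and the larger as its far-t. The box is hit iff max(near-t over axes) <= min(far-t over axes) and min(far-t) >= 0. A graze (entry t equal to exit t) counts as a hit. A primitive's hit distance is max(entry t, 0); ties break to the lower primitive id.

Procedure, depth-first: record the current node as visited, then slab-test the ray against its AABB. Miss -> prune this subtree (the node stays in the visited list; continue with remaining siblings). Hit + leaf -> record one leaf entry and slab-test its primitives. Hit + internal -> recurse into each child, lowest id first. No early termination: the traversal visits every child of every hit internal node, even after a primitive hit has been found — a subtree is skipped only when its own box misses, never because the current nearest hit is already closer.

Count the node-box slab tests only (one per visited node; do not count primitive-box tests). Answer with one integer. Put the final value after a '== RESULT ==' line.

Trace the traversal:
N0 x:[9,23] y:[8,55/2] z:[13,76/3] -> hit [13,23], descend [1, 4, 6, 11]
  N1 x:[47/3,23] y:[33/2,55/2] z:[55/3,25] -> hit [55/3,23], descend [5, 8, 16]
    N5 x:[47/3,55/3] y:[33/2,21] z:[65/3,25] -> miss, prune
    N8 x:[16,18] y:[47/2,55/2] z:[20,23] -> miss, prune
    N16 x:[58/3,23] y:[39/2,45/2] z:[55/3,61/3] -> hit [39/2,61/3] leaf, test {P5@t=39/2, P19(miss)}
  N4 x:[9,14] y:[13,55/2] z:[53/3,76/3] -> miss, prune
  N6 x:[17,20] y:[14,43/2] z:[40/3,55/3] -> hit [17,55/3], descend [10, 12, 17]
    N10 x:[58/3,20] y:[15,18] z:[46/3,50/3] -> miss, prune
    N12 x:[18,58/3] y:[39/2,43/2] z:[40/3,50/3] -> miss, prune
    N17 x:[17,55/3] y:[14,35/2] z:[43/3,55/3] -> hit [17,35/2] leaf, test {P0(miss), P9@t=52/3}
  N11 x:[29/3,49/3] y:[8,27] z:[13,53/3] -> hit [13,49/3], descend [2, 3, 13, 15]
    N2 x:[40/3,49/3] y:[21/2,27/2] z:[16,52/3] -> miss, prune
    N3 x:[29/3,32/3] y:[8,11] z:[49/3,53/3] -> miss, prune
    N13 x:[35/3,41/3] y:[25,27] z:[13,41/3] -> miss, prune
    N15 x:[10,13] y:[29/2,35/2] z:[15,17] -> miss, prune

order=[0, 1, 5, 8, 16, 4, 6, 10, 12, 17, 11, 2, 3, 13, 15]  |boxes|=15  |leaves|=2  hit=P9

== RESULT ==
15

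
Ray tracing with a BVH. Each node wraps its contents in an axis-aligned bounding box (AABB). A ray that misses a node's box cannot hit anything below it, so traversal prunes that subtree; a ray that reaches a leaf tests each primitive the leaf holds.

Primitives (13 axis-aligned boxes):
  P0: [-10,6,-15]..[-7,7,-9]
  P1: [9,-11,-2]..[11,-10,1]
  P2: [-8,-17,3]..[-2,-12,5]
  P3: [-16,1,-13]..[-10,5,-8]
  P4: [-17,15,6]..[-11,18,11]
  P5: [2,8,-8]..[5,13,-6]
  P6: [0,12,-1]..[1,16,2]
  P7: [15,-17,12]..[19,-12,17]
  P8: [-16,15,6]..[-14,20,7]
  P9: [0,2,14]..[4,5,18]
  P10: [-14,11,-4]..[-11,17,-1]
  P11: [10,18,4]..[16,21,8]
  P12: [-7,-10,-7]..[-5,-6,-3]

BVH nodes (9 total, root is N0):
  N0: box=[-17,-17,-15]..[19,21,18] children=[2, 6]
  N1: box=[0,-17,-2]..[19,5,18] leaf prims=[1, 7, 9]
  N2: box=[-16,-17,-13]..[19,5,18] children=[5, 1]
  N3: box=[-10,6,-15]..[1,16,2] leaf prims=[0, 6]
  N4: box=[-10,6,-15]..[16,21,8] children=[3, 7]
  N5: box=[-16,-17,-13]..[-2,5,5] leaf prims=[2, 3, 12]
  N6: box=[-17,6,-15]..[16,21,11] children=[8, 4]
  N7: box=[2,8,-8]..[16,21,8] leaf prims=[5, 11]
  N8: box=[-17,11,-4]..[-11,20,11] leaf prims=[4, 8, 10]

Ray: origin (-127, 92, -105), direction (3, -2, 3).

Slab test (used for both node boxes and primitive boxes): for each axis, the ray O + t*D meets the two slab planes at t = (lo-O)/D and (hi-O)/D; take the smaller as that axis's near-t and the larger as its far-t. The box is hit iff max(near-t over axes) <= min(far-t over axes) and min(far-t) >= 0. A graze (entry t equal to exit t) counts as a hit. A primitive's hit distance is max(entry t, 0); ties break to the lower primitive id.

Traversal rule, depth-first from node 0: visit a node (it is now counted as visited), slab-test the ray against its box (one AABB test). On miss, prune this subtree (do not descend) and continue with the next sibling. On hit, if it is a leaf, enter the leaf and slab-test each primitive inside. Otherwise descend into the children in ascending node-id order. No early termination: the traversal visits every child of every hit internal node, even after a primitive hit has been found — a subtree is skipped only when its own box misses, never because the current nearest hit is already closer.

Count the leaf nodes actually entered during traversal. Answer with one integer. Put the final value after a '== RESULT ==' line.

Traverse from the root:
N0 x:[110/3,146/3] y:[71/2,109/2] z:[30,41] -> hit [110/3,41], descend [2, 6]
  N2 x:[37,146/3] y:[87/2,109/2] z:[92/3,41] -> miss, prune
  N6 x:[110/3,143/3] y:[71/2,43] z:[30,116/3] -> hit [110/3,116/3], descend [4, 8]
    N4 x:[39,143/3] y:[71/2,43] z:[30,113/3] -> miss, prune
    N8 x:[110/3,116/3] y:[36,81/2] z:[101/3,116/3] -> hit [110/3,116/3] leaf, test {P4@t=37, P8@t=37, P10(miss)}

5 AABB tests over nodes [0, 2, 6, 4, 8]; 1 leaf entered; closest P4.

== RESULT ==
1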